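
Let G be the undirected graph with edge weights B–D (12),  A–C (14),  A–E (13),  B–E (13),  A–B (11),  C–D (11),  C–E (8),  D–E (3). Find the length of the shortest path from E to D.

3

Some routes from E to D:
E→B→D: 13 + 12 = 25
E→C→D: 8 + 11 = 19
E→D: 3
Shortest: 3.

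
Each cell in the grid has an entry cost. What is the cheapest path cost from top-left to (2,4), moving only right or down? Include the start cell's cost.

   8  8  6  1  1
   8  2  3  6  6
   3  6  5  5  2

32

Cheapest: r0c0 r0c1 r0c2 r0c3 r0c4 r1c4 r2c4
  8 + 8 + 6 + 1 + 1 + 6 + 2 = 32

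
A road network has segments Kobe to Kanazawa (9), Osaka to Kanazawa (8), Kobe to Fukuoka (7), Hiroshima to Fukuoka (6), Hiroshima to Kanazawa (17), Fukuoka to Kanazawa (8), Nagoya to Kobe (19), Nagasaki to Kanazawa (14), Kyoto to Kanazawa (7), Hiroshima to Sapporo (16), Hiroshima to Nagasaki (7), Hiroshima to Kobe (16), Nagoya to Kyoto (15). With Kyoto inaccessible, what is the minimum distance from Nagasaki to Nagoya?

39

Comparing a few candidate routes:
Nagasaki -> Hiroshima -> Fukuoka -> Kobe -> Nagoya: 7 + 6 + 7 + 19 = 39
Nagasaki -> Kanazawa -> Kobe -> Nagoya: 14 + 9 + 19 = 42
Nagasaki -> Hiroshima -> Kobe -> Nagoya: 7 + 16 + 19 = 42
Nagasaki -> Kanazawa -> Fukuoka -> Kobe -> Nagoya: 14 + 8 + 7 + 19 = 48
Shortest: 39 km.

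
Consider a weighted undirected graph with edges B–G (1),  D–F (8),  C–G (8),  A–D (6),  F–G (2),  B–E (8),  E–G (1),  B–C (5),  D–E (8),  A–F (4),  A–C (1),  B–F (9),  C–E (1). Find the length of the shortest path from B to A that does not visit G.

Some routes from B to A avoiding G:
B→F→A: 9 + 4 = 13
B→E→C→A: 8 + 1 + 1 = 10
B→C→A: 5 + 1 = 6
The minimum is 6.

6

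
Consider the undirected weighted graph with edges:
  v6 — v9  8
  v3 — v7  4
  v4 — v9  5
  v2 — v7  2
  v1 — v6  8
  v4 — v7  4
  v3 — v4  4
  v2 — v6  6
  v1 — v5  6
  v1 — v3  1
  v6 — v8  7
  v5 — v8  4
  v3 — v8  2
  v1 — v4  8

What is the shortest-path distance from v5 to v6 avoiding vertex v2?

11

A few of the v5→v6 routes:
v5 -> v1 -> v6: 6 + 8 = 14
v5 -> v8 -> v6: 4 + 7 = 11
v5 -> v8 -> v3 -> v1 -> v6: 4 + 2 + 1 + 8 = 15
v5 -> v1 -> v3 -> v8 -> v6: 6 + 1 + 2 + 7 = 16
v5 -> v8 -> v3 -> v4 -> v9 -> v6: 4 + 2 + 4 + 5 + 8 = 23
v5 -> v1 -> v3 -> v4 -> v9 -> v6: 6 + 1 + 4 + 5 + 8 = 24
Best route has total 11.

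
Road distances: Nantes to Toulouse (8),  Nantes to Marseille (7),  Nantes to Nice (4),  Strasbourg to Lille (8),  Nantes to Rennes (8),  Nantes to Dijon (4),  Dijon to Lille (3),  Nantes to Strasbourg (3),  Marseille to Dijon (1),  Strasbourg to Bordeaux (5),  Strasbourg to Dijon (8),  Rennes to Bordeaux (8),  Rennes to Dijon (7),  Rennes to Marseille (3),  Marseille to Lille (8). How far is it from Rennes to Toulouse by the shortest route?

Some routes from Rennes to Toulouse:
Rennes → Marseille → Dijon → Strasbourg → Nantes → Toulouse: 3 + 1 + 8 + 3 + 8 = 23
Rennes → Dijon → Marseille → Nantes → Toulouse: 7 + 1 + 7 + 8 = 23
Rennes → Nantes → Toulouse: 8 + 8 = 16
Rennes → Marseille → Dijon → Nantes → Toulouse: 3 + 1 + 4 + 8 = 16
Rennes → Dijon → Nantes → Toulouse: 7 + 4 + 8 = 19
Rennes → Marseille → Nantes → Toulouse: 3 + 7 + 8 = 18
Best route has total 16.

16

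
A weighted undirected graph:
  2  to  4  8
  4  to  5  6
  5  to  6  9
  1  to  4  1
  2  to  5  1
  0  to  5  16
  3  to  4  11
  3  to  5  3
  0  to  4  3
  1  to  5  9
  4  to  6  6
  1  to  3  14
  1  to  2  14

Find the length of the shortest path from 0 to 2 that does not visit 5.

Paths from 0 to 2 avoiding 5:
0 - 4 - 3 - 1 - 2: 3 + 11 + 14 + 14 = 42
0 - 4 - 1 - 2: 3 + 1 + 14 = 18
0 - 4 - 2: 3 + 8 = 11
Shortest: 11.

11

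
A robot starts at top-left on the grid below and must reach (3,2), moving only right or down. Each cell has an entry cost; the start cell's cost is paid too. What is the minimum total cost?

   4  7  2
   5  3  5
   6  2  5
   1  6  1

20

Take (0,0)→(1,0)→(1,1)→(2,1)→(2,2)→(3,2) for a total of 4 + 5 + 3 + 2 + 5 + 1 = 20.
For comparison, the top-then-right route costs 24.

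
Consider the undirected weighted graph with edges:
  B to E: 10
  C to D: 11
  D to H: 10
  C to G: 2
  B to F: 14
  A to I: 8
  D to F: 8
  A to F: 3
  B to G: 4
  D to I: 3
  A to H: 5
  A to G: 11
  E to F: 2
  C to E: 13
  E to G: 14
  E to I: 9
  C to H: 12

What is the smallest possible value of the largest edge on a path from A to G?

10

Checking several routes:
A -> F -> D -> I -> E -> B -> G: max(3, 8, 3, 9, 10, 4) = 10
A -> I -> D -> F -> E -> B -> G: max(8, 3, 8, 2, 10, 4) = 10
A -> I -> E -> B -> G: max(8, 9, 10, 4) = 10
A -> F -> E -> B -> G: max(3, 2, 10, 4) = 10
Best route has worst link 10.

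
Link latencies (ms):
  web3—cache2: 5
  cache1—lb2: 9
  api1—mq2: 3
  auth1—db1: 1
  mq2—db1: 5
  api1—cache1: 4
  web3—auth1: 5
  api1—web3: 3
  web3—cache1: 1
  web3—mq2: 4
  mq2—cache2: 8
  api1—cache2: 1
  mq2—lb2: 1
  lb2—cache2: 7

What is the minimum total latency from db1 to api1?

Some routes from db1 to api1:
db1 → mq2 → api1: 5 + 3 = 8
db1 → auth1 → web3 → cache2 → api1: 1 + 5 + 5 + 1 = 12
db1 → mq2 → web3 → api1: 5 + 4 + 3 = 12
db1 → auth1 → web3 → cache1 → api1: 1 + 5 + 1 + 4 = 11
db1 → auth1 → web3 → api1: 1 + 5 + 3 = 9
The minimum is 8 ms.

8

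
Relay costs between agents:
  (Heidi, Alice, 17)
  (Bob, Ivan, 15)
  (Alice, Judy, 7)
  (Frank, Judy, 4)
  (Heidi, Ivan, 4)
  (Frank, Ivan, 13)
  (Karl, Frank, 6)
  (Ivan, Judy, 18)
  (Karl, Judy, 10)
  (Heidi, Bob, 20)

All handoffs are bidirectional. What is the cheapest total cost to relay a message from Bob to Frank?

28

Comparing a few candidate routes:
Bob-Ivan-Frank: 15 + 13 = 28
Bob-Ivan-Heidi-Alice-Judy-Frank: 15 + 4 + 17 + 7 + 4 = 47
Bob-Ivan-Judy-Frank: 15 + 18 + 4 = 37
Bob-Heidi-Ivan-Frank: 20 + 4 + 13 = 37
Bob-Heidi-Ivan-Judy-Frank: 20 + 4 + 18 + 4 = 46
The minimum is 28.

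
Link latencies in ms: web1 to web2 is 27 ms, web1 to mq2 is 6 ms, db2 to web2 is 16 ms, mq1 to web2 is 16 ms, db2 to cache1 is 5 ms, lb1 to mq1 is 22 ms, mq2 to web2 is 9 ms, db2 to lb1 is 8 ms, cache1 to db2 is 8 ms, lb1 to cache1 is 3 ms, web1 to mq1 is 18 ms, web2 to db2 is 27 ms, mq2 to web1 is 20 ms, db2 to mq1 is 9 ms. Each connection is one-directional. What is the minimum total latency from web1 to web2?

15

Routes from web1 to web2:
web1 -> mq1 -> web2: 18 + 16 = 34
web1 -> web2: 27
web1 -> mq2 -> web2: 6 + 9 = 15
Shortest: 15 ms.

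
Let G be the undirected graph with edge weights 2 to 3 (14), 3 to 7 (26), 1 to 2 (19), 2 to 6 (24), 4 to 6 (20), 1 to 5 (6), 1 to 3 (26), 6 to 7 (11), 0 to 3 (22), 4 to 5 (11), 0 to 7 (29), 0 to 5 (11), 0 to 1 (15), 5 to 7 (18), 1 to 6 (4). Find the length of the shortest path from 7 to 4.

Checking several routes:
7-5-1-6-4: 18 + 6 + 4 + 20 = 48
7-6-1-5-4: 11 + 4 + 6 + 11 = 32
7-5-4: 18 + 11 = 29
7-0-5-4: 29 + 11 + 11 = 51
7-6-4: 11 + 20 = 31
Shortest: 29.

29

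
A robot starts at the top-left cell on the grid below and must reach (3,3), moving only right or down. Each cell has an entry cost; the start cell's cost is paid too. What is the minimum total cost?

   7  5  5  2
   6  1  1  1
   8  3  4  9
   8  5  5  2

25

Cheapest: r0c0→r0c1→r1c1→r1c2→r2c2→r3c2→r3c3
  7 + 5 + 1 + 1 + 4 + 5 + 2 = 25
For comparison, the top-then-right route costs 31.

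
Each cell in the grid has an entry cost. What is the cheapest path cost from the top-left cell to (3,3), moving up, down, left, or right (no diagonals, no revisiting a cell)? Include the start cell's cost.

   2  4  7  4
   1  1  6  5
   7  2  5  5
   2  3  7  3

19

Path (0,0) -> (1,0) -> (1,1) -> (2,1) -> (2,2) -> (2,3) -> (3,3): 2 + 1 + 1 + 2 + 5 + 5 + 3 = 19.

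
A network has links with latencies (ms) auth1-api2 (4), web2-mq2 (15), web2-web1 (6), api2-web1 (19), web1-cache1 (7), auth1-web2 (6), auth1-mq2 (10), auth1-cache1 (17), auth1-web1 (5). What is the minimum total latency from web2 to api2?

10

A few of the web2→api2 routes:
web2-auth1-api2: 6 + 4 = 10
web2-mq2-auth1-api2: 15 + 10 + 4 = 29
web2-web1-api2: 6 + 19 = 25
web2-web1-auth1-api2: 6 + 5 + 4 = 15
web2-auth1-web1-api2: 6 + 5 + 19 = 30
Shortest: 10 ms.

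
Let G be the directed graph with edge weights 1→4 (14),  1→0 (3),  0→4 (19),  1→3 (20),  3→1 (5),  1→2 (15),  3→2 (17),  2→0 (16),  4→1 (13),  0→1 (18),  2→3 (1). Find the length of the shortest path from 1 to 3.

Paths from 1 to 3:
1 -> 2 -> 3: 15 + 1 = 16
1 -> 3: 20
Shortest: 16.

16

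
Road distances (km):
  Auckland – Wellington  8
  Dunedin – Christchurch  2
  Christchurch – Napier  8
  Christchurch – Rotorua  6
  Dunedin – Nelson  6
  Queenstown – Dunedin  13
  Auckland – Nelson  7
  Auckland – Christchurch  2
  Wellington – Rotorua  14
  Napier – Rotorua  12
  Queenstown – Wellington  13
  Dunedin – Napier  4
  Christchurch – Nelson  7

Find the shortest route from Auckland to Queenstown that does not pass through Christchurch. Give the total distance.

Routes from Auckland to Queenstown avoiding Christchurch:
Auckland → Nelson → Dunedin → Napier → Rotorua → Wellington → Queenstown: 7 + 6 + 4 + 12 + 14 + 13 = 56
Auckland → Wellington → Rotorua → Napier → Dunedin → Queenstown: 8 + 14 + 12 + 4 + 13 = 51
Auckland → Wellington → Queenstown: 8 + 13 = 21
Auckland → Nelson → Dunedin → Queenstown: 7 + 6 + 13 = 26
Shortest: 21 km.

21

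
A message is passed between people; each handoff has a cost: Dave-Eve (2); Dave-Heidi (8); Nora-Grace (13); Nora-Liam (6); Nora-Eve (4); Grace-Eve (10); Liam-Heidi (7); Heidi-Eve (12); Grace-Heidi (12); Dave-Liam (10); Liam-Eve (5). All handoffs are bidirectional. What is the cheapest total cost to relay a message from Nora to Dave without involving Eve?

16

Routes from Nora to Dave avoiding Eve:
Nora-Grace-Heidi-Liam-Dave: 13 + 12 + 7 + 10 = 42
Nora-Liam-Dave: 6 + 10 = 16
Nora-Grace-Heidi-Dave: 13 + 12 + 8 = 33
Nora-Liam-Heidi-Dave: 6 + 7 + 8 = 21
Shortest: 16.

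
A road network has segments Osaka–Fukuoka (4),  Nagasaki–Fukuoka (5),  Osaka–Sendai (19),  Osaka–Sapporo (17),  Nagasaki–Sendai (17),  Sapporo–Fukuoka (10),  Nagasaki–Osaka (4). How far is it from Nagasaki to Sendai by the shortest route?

Paths from Nagasaki to Sendai:
Nagasaki -> Fukuoka -> Osaka -> Sendai: 5 + 4 + 19 = 28
Nagasaki -> Sendai: 17
Nagasaki -> Osaka -> Sendai: 4 + 19 = 23
Nagasaki -> Fukuoka -> Sapporo -> Osaka -> Sendai: 5 + 10 + 17 + 19 = 51
Shortest: 17 mi.

17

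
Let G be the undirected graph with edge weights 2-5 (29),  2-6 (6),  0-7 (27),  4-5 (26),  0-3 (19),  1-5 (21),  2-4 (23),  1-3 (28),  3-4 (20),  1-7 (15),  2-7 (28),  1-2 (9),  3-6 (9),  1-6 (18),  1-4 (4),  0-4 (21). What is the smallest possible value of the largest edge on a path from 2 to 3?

A few of the 2→3 routes:
2 -> 6 -> 3: max(6, 9) = 9
2 -> 6 -> 1 -> 4 -> 3: max(6, 18, 4, 20) = 20
2 -> 1 -> 6 -> 3: max(9, 18, 9) = 18
Best route has worst link 9.

9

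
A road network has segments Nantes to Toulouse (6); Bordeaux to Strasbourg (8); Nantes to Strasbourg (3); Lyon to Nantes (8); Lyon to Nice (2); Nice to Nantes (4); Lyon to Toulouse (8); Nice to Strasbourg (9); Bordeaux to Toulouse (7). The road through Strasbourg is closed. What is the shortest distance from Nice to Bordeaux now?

17

Candidate routes:
Nice→Nantes→Toulouse→Bordeaux: 4 + 6 + 7 = 17
Nice→Nantes→Lyon→Toulouse→Bordeaux: 4 + 8 + 8 + 7 = 27
Nice→Lyon→Toulouse→Bordeaux: 2 + 8 + 7 = 17
Nice→Lyon→Nantes→Toulouse→Bordeaux: 2 + 8 + 6 + 7 = 23
Best route has total 17 km.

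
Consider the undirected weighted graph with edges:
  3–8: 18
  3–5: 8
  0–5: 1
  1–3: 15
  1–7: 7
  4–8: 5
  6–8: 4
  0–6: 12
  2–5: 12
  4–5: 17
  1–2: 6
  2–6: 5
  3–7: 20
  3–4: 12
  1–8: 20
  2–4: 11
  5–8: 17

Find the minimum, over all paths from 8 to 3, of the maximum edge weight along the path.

A few of the 8→3 routes:
8→4→3: max(5, 12) = 12
8→4→2→6→0→5→3: max(5, 11, 5, 12, 1, 8) = 12
8→4→2→5→3: max(5, 11, 12, 8) = 12
8→6→0→5→2→4→3: max(4, 12, 1, 12, 11, 12) = 12
The minimum achievable maximum is 12.

12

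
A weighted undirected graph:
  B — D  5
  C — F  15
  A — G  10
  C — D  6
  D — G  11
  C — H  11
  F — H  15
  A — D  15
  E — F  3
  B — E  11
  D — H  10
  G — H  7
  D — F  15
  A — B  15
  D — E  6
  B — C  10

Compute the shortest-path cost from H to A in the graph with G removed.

25

Comparing a few candidate routes:
H → C → D → A: 11 + 6 + 15 = 32
H → D → B → A: 10 + 5 + 15 = 30
H → C → B → A: 11 + 10 + 15 = 36
H → D → A: 10 + 15 = 25
The minimum is 25.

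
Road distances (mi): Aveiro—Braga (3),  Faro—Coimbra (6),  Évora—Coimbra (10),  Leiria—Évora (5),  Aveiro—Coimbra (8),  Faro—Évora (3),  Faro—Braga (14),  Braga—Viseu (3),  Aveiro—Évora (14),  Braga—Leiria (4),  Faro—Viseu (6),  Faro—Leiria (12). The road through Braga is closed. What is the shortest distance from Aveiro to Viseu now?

A few of the Aveiro→Viseu routes:
Aveiro-Coimbra-Évora-Faro-Viseu: 8 + 10 + 3 + 6 = 27
Aveiro-Évora-Faro-Viseu: 14 + 3 + 6 = 23
Aveiro-Évora-Coimbra-Faro-Viseu: 14 + 10 + 6 + 6 = 36
Aveiro-Coimbra-Faro-Viseu: 8 + 6 + 6 = 20
Best route has total 20 mi.

20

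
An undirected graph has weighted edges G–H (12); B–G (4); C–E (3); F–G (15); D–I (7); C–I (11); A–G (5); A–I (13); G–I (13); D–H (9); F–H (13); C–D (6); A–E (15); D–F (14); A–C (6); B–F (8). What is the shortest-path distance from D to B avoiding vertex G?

Routes from D to B avoiding G:
D-F-B: 14 + 8 = 22
D-H-F-B: 9 + 13 + 8 = 30
Shortest: 22.

22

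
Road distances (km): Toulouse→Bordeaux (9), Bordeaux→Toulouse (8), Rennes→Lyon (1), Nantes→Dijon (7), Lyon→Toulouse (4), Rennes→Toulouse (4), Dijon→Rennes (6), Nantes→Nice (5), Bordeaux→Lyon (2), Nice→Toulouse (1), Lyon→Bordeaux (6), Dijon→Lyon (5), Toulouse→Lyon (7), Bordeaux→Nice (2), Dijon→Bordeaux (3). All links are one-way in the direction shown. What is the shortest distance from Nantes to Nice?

5

Checking several routes:
Nantes→Nice: 5
Nantes→Dijon→Lyon→Toulouse→Bordeaux→Nice: 7 + 5 + 4 + 9 + 2 = 27
Nantes→Dijon→Rennes→Toulouse→Bordeaux→Nice: 7 + 6 + 4 + 9 + 2 = 28
Nantes→Dijon→Lyon→Bordeaux→Nice: 7 + 5 + 6 + 2 = 20
Nantes→Dijon→Bordeaux→Nice: 7 + 3 + 2 = 12
Nantes→Dijon→Rennes→Lyon→Bordeaux→Nice: 7 + 6 + 1 + 6 + 2 = 22
The minimum is 5 km.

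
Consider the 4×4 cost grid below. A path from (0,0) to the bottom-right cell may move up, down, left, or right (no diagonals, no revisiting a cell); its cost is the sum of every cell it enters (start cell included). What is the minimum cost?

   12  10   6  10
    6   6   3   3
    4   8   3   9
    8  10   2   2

34

Path r0c0→r1c0→r1c1→r1c2→r2c2→r3c2→r3c3: 12 + 6 + 6 + 3 + 3 + 2 + 2 = 34.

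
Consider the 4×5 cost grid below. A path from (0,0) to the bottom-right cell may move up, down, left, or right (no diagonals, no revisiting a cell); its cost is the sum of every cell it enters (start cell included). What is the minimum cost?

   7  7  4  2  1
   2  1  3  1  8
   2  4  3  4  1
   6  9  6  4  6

25

Best path: [0,0] → [1,0] → [1,1] → [1,2] → [1,3] → [2,3] → [2,4] → [3,4]
Cost: 7 + 2 + 1 + 3 + 1 + 4 + 1 + 6 = 25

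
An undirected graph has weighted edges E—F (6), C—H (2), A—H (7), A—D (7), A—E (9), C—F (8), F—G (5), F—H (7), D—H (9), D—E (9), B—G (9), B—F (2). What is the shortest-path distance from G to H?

12

Comparing a few candidate routes:
G-B-F-C-H: 9 + 2 + 8 + 2 = 21
G-F-H: 5 + 7 = 12
G-B-F-H: 9 + 2 + 7 = 18
G-F-C-H: 5 + 8 + 2 = 15
G-F-E-A-H: 5 + 6 + 9 + 7 = 27
G-F-E-D-H: 5 + 6 + 9 + 9 = 29
Best route has total 12.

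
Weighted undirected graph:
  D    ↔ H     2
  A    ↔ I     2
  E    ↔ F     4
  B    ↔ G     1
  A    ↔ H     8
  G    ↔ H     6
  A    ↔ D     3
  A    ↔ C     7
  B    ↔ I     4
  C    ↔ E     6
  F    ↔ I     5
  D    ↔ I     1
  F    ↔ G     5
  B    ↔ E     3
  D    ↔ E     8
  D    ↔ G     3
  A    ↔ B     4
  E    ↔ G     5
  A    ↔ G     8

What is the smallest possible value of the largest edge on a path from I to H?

2

Checking several routes:
I -> B -> G -> D -> H: max(4, 1, 3, 2) = 4
I -> A -> B -> E -> G -> D -> H: max(2, 4, 3, 5, 3, 2) = 5
I -> B -> A -> D -> H: max(4, 4, 3, 2) = 4
I -> A -> B -> G -> D -> H: max(2, 4, 1, 3, 2) = 4
I -> A -> D -> H: max(2, 3, 2) = 3
I -> D -> H: max(1, 2) = 2
Best route has worst link 2.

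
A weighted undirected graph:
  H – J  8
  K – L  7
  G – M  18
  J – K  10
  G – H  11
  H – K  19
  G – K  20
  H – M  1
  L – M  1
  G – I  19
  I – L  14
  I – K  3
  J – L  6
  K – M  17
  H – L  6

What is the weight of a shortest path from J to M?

7

Checking several routes:
J - L - M: 6 + 1 = 7
J - H - M: 8 + 1 = 9
J - K - L - M: 10 + 7 + 1 = 18
J - L - H - M: 6 + 6 + 1 = 13
J - K - L - H - M: 10 + 7 + 6 + 1 = 24
J - H - L - M: 8 + 6 + 1 = 15
Shortest: 7.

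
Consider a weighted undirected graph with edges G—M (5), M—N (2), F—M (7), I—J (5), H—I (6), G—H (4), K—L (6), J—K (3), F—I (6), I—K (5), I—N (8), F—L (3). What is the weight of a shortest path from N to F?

9

Some routes from N to F:
N -> I -> F: 8 + 6 = 14
N -> I -> K -> L -> F: 8 + 5 + 6 + 3 = 22
N -> M -> F: 2 + 7 = 9
Shortest: 9.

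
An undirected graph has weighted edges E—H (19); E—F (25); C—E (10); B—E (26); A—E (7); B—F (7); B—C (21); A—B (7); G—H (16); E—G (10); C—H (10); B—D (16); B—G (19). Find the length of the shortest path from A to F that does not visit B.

Routes from A to F avoiding B:
A → E → F: 7 + 25 = 32
Shortest: 32.

32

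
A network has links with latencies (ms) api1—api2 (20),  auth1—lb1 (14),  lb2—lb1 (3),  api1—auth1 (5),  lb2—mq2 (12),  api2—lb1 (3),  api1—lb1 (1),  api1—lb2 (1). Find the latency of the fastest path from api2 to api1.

Paths from api2 to api1:
api2 → lb1 → lb2 → api1: 3 + 3 + 1 = 7
api2 → lb1 → api1: 3 + 1 = 4
api2 → api1: 20
api2 → lb1 → auth1 → api1: 3 + 14 + 5 = 22
Best route has total 4 ms.

4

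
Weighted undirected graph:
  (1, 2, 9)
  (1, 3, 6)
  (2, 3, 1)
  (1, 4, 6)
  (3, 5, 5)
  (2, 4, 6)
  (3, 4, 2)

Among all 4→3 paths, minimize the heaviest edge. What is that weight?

Some routes from 4 to 3:
4 - 1 - 3: max(6, 6) = 6
4 - 3: max(2) = 2
4 - 2 - 3: max(6, 1) = 6
4 - 1 - 2 - 3: max(6, 9, 1) = 9
Smallest bottleneck: 2.

2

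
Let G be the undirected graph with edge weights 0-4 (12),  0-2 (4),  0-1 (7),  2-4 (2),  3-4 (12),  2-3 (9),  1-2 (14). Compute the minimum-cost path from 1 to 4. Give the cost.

A few of the 1→4 routes:
1 - 0 - 4: 7 + 12 = 19
1 - 2 - 4: 14 + 2 = 16
1 - 0 - 2 - 4: 7 + 4 + 2 = 13
Shortest: 13.

13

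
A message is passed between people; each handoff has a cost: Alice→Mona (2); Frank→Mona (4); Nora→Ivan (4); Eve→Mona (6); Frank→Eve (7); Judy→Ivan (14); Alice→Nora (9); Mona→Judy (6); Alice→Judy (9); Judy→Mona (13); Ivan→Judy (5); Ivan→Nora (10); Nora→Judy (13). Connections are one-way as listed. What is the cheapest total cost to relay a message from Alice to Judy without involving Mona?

Routes from Alice to Judy avoiding Mona:
Alice -> Nora -> Ivan -> Judy: 9 + 4 + 5 = 18
Alice -> Judy: 9
Alice -> Nora -> Judy: 9 + 13 = 22
Best route has total 9.

9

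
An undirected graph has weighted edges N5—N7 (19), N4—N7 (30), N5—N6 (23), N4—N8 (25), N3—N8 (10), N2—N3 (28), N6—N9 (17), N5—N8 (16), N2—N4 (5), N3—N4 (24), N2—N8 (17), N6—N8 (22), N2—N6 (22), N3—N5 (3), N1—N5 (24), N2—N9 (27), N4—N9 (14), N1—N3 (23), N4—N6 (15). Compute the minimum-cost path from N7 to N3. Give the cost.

Checking several routes:
N7 -> N4 -> N2 -> N8 -> N3: 30 + 5 + 17 + 10 = 62
N7 -> N4 -> N3: 30 + 24 = 54
N7 -> N5 -> N8 -> N3: 19 + 16 + 10 = 45
N7 -> N5 -> N3: 19 + 3 = 22
Best route has total 22.

22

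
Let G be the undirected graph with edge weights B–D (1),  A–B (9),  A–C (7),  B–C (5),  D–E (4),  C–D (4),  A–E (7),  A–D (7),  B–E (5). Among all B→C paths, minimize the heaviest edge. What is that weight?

4

Checking several routes:
B -> D -> C: max(1, 4) = 4
B -> E -> D -> C: max(5, 4, 4) = 5
B -> C: max(5) = 5
Smallest bottleneck: 4.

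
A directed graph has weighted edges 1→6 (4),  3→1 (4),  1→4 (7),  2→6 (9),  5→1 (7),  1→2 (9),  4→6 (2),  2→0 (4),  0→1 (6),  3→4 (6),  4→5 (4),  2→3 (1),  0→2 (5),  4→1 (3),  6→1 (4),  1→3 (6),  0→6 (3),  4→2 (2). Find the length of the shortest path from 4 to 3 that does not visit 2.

Paths from 4 to 3 avoiding 2:
4 → 5 → 1 → 3: 4 + 7 + 6 = 17
4 → 6 → 1 → 3: 2 + 4 + 6 = 12
4 → 1 → 3: 3 + 6 = 9
The minimum is 9.

9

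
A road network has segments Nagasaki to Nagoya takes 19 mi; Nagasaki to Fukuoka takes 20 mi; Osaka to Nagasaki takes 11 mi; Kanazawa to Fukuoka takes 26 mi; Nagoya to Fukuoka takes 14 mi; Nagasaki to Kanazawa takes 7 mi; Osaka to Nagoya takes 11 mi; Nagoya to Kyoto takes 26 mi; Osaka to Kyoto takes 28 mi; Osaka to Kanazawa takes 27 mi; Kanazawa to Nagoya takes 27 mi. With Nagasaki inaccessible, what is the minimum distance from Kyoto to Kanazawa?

53

Some routes from Kyoto to Kanazawa avoiding Nagasaki:
Kyoto→Osaka→Kanazawa: 28 + 27 = 55
Kyoto→Osaka→Nagoya→Kanazawa: 28 + 11 + 27 = 66
Kyoto→Nagoya→Osaka→Kanazawa: 26 + 11 + 27 = 64
Kyoto→Nagoya→Kanazawa: 26 + 27 = 53
The minimum is 53 mi.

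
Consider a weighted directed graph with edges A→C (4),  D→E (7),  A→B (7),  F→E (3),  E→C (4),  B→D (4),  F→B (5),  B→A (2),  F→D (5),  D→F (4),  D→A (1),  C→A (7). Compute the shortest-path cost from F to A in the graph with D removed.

Routes from F to A avoiding D:
F-E-C-A: 3 + 4 + 7 = 14
F-B-A: 5 + 2 = 7
The minimum is 7.

7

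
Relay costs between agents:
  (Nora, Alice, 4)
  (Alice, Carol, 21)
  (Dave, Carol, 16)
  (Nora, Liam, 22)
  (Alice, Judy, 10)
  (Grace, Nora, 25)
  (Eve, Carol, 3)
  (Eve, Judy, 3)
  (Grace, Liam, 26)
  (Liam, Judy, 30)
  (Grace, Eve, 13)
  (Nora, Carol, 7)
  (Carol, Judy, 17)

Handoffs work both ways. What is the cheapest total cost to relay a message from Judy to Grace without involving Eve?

A few of the Judy→Grace routes:
Judy -> Alice -> Nora -> Liam -> Grace: 10 + 4 + 22 + 26 = 62
Judy -> Carol -> Nora -> Grace: 17 + 7 + 25 = 49
Judy -> Alice -> Nora -> Grace: 10 + 4 + 25 = 39
Judy -> Liam -> Grace: 30 + 26 = 56
Shortest: 39.

39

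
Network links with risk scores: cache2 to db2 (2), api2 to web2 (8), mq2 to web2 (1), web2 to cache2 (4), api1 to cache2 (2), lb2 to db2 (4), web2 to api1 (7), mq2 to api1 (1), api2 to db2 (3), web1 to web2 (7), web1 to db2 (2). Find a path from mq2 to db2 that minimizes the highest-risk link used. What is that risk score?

Some routes from mq2 to db2:
mq2 - api1 - web2 - cache2 - db2: max(1, 7, 4, 2) = 7
mq2 - api1 - cache2 - web2 - web1 - db2: max(1, 2, 4, 7, 2) = 7
mq2 - api1 - web2 - web1 - db2: max(1, 7, 7, 2) = 7
mq2 - api1 - cache2 - db2: max(1, 2, 2) = 2
mq2 - web2 - cache2 - db2: max(1, 4, 2) = 4
Best route has worst link 2.

2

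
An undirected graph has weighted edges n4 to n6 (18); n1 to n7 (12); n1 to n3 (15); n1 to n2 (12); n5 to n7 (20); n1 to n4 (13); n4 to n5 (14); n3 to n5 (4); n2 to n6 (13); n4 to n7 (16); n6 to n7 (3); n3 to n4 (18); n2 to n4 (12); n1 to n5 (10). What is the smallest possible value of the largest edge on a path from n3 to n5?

Some routes from n3 to n5:
n3→n1→n4→n5: max(15, 13, 14) = 15
n3→n5: max(4) = 4
n3→n1→n7→n4→n5: max(15, 12, 16, 14) = 16
n3→n1→n5: max(15, 10) = 15
n3→n1→n2→n4→n5: max(15, 12, 12, 14) = 15
n3→n1→n7→n6→n2→n4→n5: max(15, 12, 3, 13, 12, 14) = 15
Smallest bottleneck: 4.

4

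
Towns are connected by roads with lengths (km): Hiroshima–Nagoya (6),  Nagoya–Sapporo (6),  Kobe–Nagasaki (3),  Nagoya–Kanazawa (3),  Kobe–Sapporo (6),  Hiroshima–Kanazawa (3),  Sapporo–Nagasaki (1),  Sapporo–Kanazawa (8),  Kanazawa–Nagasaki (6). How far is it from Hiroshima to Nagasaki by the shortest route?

Some routes from Hiroshima to Nagasaki:
Hiroshima - Nagoya - Kanazawa - Nagasaki: 6 + 3 + 6 = 15
Hiroshima - Nagoya - Sapporo - Nagasaki: 6 + 6 + 1 = 13
Hiroshima - Kanazawa - Sapporo - Nagasaki: 3 + 8 + 1 = 12
Hiroshima - Kanazawa - Nagasaki: 3 + 6 = 9
Hiroshima - Kanazawa - Nagoya - Sapporo - Nagasaki: 3 + 3 + 6 + 1 = 13
The minimum is 9 km.

9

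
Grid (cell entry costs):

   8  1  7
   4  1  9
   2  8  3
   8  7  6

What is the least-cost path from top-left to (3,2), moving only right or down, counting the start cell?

27

Best path: r0c0 r0c1 r1c1 r2c1 r2c2 r3c2
Cost: 8 + 1 + 1 + 8 + 3 + 6 = 27
For comparison, the top-then-right route costs 34.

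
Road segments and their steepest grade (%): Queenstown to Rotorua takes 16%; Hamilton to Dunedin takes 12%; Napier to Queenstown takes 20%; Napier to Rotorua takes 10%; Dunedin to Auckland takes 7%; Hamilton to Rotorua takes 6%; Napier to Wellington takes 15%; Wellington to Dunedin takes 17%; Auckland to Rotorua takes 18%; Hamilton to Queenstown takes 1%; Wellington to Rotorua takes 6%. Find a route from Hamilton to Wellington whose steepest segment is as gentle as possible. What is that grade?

6

A few of the Hamilton→Wellington routes:
Hamilton - Queenstown - Rotorua - Napier - Wellington: max(1, 16, 10, 15) = 16
Hamilton - Queenstown - Rotorua - Wellington: max(1, 16, 6) = 16
Hamilton - Dunedin - Wellington: max(12, 17) = 17
Hamilton - Rotorua - Wellington: max(6, 6) = 6
Hamilton - Rotorua - Napier - Wellington: max(6, 10, 15) = 15
The minimum achievable maximum is 6%.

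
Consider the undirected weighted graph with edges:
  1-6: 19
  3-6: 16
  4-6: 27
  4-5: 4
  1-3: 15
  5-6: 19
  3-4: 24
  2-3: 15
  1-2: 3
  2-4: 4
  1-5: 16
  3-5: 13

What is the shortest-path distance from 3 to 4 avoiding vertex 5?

A few of the 3→4 routes:
3 -> 6 -> 4: 16 + 27 = 43
3 -> 1 -> 2 -> 4: 15 + 3 + 4 = 22
3 -> 2 -> 4: 15 + 4 = 19
3 -> 6 -> 1 -> 2 -> 4: 16 + 19 + 3 + 4 = 42
3 -> 4: 24
Shortest: 19.

19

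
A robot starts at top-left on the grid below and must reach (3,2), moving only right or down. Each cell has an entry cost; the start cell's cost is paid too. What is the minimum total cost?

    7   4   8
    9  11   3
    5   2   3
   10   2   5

One optimal route is r0c0→r0c1→r0c2→r1c2→r2c2→r3c2.
Its cost is 7 + 4 + 8 + 3 + 3 + 5 = 30.

30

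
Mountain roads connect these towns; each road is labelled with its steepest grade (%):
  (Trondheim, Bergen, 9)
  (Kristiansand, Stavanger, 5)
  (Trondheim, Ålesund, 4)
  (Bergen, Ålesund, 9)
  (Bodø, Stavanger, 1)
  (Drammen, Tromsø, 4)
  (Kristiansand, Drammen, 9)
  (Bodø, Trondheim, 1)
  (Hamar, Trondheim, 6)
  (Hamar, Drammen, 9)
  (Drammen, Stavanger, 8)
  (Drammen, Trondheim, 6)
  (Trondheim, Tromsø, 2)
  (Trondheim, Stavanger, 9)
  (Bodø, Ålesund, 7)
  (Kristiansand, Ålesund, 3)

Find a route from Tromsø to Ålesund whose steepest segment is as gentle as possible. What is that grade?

4

Checking several routes:
Tromsø-Trondheim-Bodø-Stavanger-Kristiansand-Ålesund: max(2, 1, 1, 5, 3) = 5
Tromsø-Drammen-Trondheim-Ålesund: max(4, 6, 4) = 6
Tromsø-Drammen-Trondheim-Bodø-Ålesund: max(4, 6, 1, 7) = 7
Tromsø-Trondheim-Bodø-Ålesund: max(2, 1, 7) = 7
Tromsø-Drammen-Trondheim-Bodø-Stavanger-Kristiansand-Ålesund: max(4, 6, 1, 1, 5, 3) = 6
Tromsø-Trondheim-Ålesund: max(2, 4) = 4
Smallest bottleneck: 4%.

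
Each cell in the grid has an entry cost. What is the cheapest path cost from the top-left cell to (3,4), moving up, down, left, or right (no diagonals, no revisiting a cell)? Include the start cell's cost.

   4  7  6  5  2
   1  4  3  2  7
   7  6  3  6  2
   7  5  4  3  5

Take (0,0) -> (1,0) -> (1,1) -> (1,2) -> (1,3) -> (2,3) -> (2,4) -> (3,4) for a total of 4 + 1 + 4 + 3 + 2 + 6 + 2 + 5 = 27.

27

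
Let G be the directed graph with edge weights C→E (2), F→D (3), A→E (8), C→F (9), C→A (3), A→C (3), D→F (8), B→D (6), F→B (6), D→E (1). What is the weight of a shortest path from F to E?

4

Candidate routes:
F - D - E: 3 + 1 = 4
F - B - D - E: 6 + 6 + 1 = 13
Best route has total 4.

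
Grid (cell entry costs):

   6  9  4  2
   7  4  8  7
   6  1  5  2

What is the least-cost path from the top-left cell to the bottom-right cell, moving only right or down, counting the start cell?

Cheapest: [0,0]→[1,0]→[1,1]→[2,1]→[2,2]→[2,3]
  6 + 7 + 4 + 1 + 5 + 2 = 25
For comparison, the top-then-right route costs 30.

25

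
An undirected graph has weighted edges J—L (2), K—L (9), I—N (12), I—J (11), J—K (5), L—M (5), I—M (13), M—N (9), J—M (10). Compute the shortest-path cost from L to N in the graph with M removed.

25

Candidate routes:
L-J-I-N: 2 + 11 + 12 = 25
L-K-J-I-N: 9 + 5 + 11 + 12 = 37
The minimum is 25.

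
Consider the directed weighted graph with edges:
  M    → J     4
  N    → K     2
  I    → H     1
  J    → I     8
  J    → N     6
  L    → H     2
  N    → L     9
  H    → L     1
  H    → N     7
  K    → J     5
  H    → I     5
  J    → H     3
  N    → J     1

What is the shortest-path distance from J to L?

4

Candidate routes:
J - I - H - N - L: 8 + 1 + 7 + 9 = 25
J - H - N - L: 3 + 7 + 9 = 19
J - I - H - L: 8 + 1 + 1 = 10
J - H - L: 3 + 1 = 4
J - N - L: 6 + 9 = 15
Best route has total 4.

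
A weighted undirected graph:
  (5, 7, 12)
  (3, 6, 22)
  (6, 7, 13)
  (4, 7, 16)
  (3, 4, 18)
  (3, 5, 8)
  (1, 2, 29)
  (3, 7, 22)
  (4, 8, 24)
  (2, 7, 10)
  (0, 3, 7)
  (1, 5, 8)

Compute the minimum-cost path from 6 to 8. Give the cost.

Comparing a few candidate routes:
6 - 3 - 4 - 8: 22 + 18 + 24 = 64
6 - 7 - 4 - 8: 13 + 16 + 24 = 53
6 - 7 - 5 - 3 - 4 - 8: 13 + 12 + 8 + 18 + 24 = 75
Best route has total 53.

53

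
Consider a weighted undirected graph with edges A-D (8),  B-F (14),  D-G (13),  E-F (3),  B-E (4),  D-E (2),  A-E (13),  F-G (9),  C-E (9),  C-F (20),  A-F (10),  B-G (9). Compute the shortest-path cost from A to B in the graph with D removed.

A few of the A→B routes:
A -> E -> F -> G -> B: 13 + 3 + 9 + 9 = 34
A -> E -> F -> B: 13 + 3 + 14 = 30
A -> F -> G -> B: 10 + 9 + 9 = 28
A -> F -> E -> B: 10 + 3 + 4 = 17
A -> F -> B: 10 + 14 = 24
A -> E -> B: 13 + 4 = 17
Best route has total 17.

17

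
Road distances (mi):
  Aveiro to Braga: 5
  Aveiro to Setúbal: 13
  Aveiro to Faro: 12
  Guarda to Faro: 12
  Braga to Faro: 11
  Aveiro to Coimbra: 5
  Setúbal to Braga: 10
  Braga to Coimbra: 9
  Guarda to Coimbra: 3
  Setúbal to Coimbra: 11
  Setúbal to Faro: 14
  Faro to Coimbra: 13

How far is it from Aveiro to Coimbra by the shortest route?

A few of the Aveiro→Coimbra routes:
Aveiro→Coimbra: 5
Aveiro→Setúbal→Coimbra: 13 + 11 = 24
Aveiro→Faro→Coimbra: 12 + 13 = 25
Aveiro→Braga→Coimbra: 5 + 9 = 14
Aveiro→Braga→Setúbal→Coimbra: 5 + 10 + 11 = 26
Best route has total 5 mi.

5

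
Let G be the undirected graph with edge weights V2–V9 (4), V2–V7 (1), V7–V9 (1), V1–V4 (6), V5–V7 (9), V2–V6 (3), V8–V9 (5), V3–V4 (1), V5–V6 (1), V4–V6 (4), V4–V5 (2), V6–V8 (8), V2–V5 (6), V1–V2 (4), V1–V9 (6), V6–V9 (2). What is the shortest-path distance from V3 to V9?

6

Checking several routes:
V3-V4-V5-V6-V9: 1 + 2 + 1 + 2 = 6
V3-V4-V5-V6-V2-V9: 1 + 2 + 1 + 3 + 4 = 11
V3-V4-V6-V2-V7-V9: 1 + 4 + 3 + 1 + 1 = 10
V3-V4-V6-V9: 1 + 4 + 2 = 7
V3-V4-V5-V6-V2-V7-V9: 1 + 2 + 1 + 3 + 1 + 1 = 9
Shortest: 6.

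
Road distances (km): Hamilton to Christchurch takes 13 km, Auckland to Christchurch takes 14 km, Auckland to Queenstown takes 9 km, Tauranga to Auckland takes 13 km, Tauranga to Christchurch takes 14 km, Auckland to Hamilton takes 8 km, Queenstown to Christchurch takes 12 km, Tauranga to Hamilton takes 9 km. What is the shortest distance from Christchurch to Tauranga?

14

Some routes from Christchurch to Tauranga:
Christchurch -> Hamilton -> Tauranga: 13 + 9 = 22
Christchurch -> Hamilton -> Auckland -> Tauranga: 13 + 8 + 13 = 34
Christchurch -> Tauranga: 14
Christchurch -> Auckland -> Tauranga: 14 + 13 = 27
Christchurch -> Auckland -> Hamilton -> Tauranga: 14 + 8 + 9 = 31
The minimum is 14 km.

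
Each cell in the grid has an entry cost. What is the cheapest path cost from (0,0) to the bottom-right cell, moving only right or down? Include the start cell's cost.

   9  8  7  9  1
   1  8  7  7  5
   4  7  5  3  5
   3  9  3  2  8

One optimal route is [0,0] [1,0] [2,0] [2,1] [2,2] [2,3] [3,3] [3,4].
Its cost is 9 + 1 + 4 + 7 + 5 + 3 + 2 + 8 = 39.

39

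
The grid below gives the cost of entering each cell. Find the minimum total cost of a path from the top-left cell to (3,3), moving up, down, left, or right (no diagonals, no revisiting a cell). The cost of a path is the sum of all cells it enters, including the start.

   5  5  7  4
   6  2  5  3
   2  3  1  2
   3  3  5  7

Path [0,0] -> [0,1] -> [1,1] -> [2,1] -> [2,2] -> [2,3] -> [3,3]: 5 + 5 + 2 + 3 + 1 + 2 + 7 = 25.

25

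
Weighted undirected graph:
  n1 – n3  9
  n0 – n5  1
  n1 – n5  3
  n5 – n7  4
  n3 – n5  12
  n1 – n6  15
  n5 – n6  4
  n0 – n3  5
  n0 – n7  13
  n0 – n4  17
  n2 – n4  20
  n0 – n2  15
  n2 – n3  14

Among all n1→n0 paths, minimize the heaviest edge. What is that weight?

3

Comparing a few candidate routes:
n1-n5-n3-n0: max(3, 12, 5) = 12
n1-n3-n5-n0: max(9, 12, 1) = 12
n1-n3-n5-n7-n0: max(9, 12, 4, 13) = 13
n1-n5-n0: max(3, 1) = 3
n1-n3-n0: max(9, 5) = 9
n1-n5-n7-n0: max(3, 4, 13) = 13
Best route has worst link 3.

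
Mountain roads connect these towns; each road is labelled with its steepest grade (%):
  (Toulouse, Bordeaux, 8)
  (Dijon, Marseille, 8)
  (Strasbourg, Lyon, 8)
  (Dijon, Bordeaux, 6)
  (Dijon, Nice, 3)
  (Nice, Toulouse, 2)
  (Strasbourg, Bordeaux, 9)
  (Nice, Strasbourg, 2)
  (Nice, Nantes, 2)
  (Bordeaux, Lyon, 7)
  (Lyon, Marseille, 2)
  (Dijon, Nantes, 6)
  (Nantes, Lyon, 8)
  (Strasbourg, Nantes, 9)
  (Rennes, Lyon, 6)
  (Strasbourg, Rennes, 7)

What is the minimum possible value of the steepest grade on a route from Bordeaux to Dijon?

Checking several routes:
Bordeaux-Lyon-Nantes-Nice-Dijon: max(7, 8, 2, 3) = 8
Bordeaux-Lyon-Rennes-Strasbourg-Nice-Dijon: max(7, 6, 7, 2, 3) = 7
Bordeaux-Dijon: max(6) = 6
Bordeaux-Lyon-Rennes-Strasbourg-Nice-Nantes-Dijon: max(7, 6, 7, 2, 2, 6) = 7
The minimum achievable maximum is 6%.

6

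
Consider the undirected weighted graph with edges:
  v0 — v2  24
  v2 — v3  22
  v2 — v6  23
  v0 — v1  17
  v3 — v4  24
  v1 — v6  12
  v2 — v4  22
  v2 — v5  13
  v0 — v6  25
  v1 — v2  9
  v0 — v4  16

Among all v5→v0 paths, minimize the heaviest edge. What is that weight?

17

Some routes from v5 to v0:
v5-v2-v1-v0: max(13, 9, 17) = 17
v5-v2-v6-v1-v0: max(13, 23, 12, 17) = 23
v5-v2-v4-v0: max(13, 22, 16) = 22
v5-v2-v0: max(13, 24) = 24
Best route has worst link 17.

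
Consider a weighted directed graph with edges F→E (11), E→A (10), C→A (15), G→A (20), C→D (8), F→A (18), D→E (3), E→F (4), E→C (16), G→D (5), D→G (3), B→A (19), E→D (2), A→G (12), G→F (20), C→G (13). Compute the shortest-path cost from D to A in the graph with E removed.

Candidate routes:
D→G→F→A: 3 + 20 + 18 = 41
D→G→A: 3 + 20 = 23
Shortest: 23.

23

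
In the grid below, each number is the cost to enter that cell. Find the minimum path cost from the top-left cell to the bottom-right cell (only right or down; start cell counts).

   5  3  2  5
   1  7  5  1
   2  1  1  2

Best path: (0,0) (1,0) (2,0) (2,1) (2,2) (2,3)
Cost: 5 + 1 + 2 + 1 + 1 + 2 = 12
For comparison, the top-then-right route costs 18.

12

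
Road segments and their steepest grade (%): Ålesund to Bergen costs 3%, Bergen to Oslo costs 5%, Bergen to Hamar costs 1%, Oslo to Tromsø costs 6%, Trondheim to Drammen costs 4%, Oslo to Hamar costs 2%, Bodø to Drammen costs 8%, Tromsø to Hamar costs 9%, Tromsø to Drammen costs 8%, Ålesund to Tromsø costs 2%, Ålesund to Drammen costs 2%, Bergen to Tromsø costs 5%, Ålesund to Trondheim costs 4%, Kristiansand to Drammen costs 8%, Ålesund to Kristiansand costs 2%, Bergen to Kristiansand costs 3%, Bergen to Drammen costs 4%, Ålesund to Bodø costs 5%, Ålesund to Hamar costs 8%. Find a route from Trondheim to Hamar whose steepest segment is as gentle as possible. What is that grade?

Checking several routes:
Trondheim → Drammen → Ålesund → Kristiansand → Bergen → Hamar: max(4, 2, 2, 3, 1) = 4
Trondheim → Ålesund → Bergen → Hamar: max(4, 3, 1) = 4
Trondheim → Drammen → Bergen → Hamar: max(4, 4, 1) = 4
Trondheim → Drammen → Ålesund → Bergen → Hamar: max(4, 2, 3, 1) = 4
Trondheim → Ålesund → Drammen → Bergen → Hamar: max(4, 2, 4, 1) = 4
Best route has worst link 4%.

4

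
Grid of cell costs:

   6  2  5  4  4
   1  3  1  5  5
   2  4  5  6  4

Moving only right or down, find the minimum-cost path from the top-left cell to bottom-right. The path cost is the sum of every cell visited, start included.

25

Path (0,0) -> (1,0) -> (1,1) -> (1,2) -> (1,3) -> (1,4) -> (2,4): 6 + 1 + 3 + 1 + 5 + 5 + 4 = 25.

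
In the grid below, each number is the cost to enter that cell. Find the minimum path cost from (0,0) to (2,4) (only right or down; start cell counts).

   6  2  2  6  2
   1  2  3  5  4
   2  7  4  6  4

Take r0c0 r1c0 r1c1 r1c2 r1c3 r1c4 r2c4 for a total of 6 + 1 + 2 + 3 + 5 + 4 + 4 = 25.
For comparison, the top-then-right route costs 26.

25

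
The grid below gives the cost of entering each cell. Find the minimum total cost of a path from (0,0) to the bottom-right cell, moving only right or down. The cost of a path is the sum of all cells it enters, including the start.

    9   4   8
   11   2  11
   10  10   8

33

Path (0,0)→(0,1)→(1,1)→(2,1)→(2,2): 9 + 4 + 2 + 10 + 8 = 33.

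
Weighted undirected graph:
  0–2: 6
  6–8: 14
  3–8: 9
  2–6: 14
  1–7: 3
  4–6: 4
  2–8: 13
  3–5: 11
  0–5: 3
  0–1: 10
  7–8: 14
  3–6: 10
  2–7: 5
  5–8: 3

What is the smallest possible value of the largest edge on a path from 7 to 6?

Some routes from 7 to 6:
7 -> 1 -> 0 -> 5 -> 3 -> 6: max(3, 10, 3, 11, 10) = 11
7 -> 2 -> 0 -> 5 -> 8 -> 3 -> 6: max(5, 6, 3, 3, 9, 10) = 10
7 -> 1 -> 0 -> 5 -> 8 -> 3 -> 6: max(3, 10, 3, 3, 9, 10) = 10
The minimum achievable maximum is 10.

10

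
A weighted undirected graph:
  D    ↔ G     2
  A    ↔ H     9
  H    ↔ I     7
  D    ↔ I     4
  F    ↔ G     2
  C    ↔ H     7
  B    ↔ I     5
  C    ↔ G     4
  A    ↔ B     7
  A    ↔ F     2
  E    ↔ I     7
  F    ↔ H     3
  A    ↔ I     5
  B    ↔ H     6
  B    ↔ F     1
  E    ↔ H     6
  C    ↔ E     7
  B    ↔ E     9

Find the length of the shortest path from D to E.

11

Checking several routes:
D -> I -> E: 4 + 7 = 11
D -> G -> F -> H -> E: 2 + 2 + 3 + 6 = 13
D -> G -> F -> B -> E: 2 + 2 + 1 + 9 = 14
D -> G -> C -> E: 2 + 4 + 7 = 13
Best route has total 11.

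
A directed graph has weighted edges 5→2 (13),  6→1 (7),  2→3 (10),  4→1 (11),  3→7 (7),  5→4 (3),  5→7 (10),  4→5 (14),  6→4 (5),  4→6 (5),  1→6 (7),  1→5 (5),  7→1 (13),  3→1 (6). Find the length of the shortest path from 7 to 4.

Candidate routes:
7 -> 1 -> 6 -> 4: 13 + 7 + 5 = 25
7 -> 1 -> 5 -> 4: 13 + 5 + 3 = 21
The minimum is 21.

21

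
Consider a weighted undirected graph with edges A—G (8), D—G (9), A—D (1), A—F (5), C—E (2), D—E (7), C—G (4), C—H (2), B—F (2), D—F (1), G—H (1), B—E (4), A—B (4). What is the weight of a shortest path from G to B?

9

A few of the G→B routes:
G → H → C → E → B: 1 + 2 + 2 + 4 = 9
G → A → D → F → B: 8 + 1 + 1 + 2 = 12
G → C → E → B: 4 + 2 + 4 = 10
G → D → F → B: 9 + 1 + 2 = 12
G → A → B: 8 + 4 = 12
Shortest: 9.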